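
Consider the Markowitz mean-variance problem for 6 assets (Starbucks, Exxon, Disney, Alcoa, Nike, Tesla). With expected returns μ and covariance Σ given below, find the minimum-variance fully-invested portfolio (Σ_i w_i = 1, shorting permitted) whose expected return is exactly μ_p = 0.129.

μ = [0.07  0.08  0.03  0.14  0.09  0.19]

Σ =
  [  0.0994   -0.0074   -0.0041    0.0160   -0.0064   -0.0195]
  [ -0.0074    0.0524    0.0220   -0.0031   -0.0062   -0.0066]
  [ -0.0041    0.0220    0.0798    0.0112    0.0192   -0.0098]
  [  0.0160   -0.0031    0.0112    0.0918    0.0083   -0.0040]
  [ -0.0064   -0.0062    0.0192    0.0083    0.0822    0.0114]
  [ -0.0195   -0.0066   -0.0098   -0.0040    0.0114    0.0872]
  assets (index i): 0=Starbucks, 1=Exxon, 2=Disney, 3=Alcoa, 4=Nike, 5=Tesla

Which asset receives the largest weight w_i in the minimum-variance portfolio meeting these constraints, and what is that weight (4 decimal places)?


g=Σ⁻¹μ = [1.1868  2.3509  -0.3332  1.4631  0.9440  2.5285]
h=Σ⁻¹𝟙 = [14.4693  22.6950  5.2448  8.2241  10.7314  15.9850]
a=μᵀg=1.031361  b=𝟙ᵀg=8.140159  c=𝟙ᵀh=77.349697  D=ac−b²=13.513257
λ₁=(c·0.129−b)/D = (77.349697·0.129−8.140159)/13.513257 = 0.136011
λ₂=(a−b·0.129)/D = (1.031361−8.140159·0.129)/13.513257 = -0.001385
w* = 0.136011·g + -0.001385·h:
  w_0 = 0.136011·1.1868 + -0.001385·14.4693 = 0.1414  (Starbucks)
  w_1 = 0.136011·2.3509 + -0.001385·22.6950 = 0.2883  (Exxon)
  w_2 = 0.136011·-0.3332 + -0.001385·5.2448 = -0.0526  (Disney)
  w_3 = 0.136011·1.4631 + -0.001385·8.2241 = 0.1876  (Alcoa)
  w_4 = 0.136011·0.9440 + -0.001385·10.7314 = 0.1135  (Nike)
  w_5 = 0.136011·2.5285 + -0.001385·15.9850 = 0.3218  (Tesla)
Σw_i=1.0000  μᵀw=0.1290
σ²=wᵀΣw=λ₁·μ_p+λ₂ = 0.136011·0.129 + -0.001385 = 0.016160 ≈ 0.0162

Tesla (0.3218)


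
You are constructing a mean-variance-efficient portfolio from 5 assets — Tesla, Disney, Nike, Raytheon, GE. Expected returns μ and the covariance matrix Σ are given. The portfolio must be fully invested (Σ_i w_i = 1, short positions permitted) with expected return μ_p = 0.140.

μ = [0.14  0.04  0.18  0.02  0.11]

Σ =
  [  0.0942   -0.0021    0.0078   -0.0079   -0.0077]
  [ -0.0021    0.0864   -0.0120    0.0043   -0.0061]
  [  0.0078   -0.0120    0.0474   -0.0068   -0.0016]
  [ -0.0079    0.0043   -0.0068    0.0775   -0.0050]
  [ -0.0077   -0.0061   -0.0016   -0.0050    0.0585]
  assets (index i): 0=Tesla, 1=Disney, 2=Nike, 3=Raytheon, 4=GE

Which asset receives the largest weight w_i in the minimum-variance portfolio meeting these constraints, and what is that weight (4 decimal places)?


p=Σ⁻¹μ = [1.4418  1.1879  4.0630  0.8490  2.3777]
q=Σ⁻¹𝟙 = [12.0595  16.2851  26.4361  17.0037  22.5558]
a=μᵀp=1.259237  b=𝟙ᵀp=9.919447  c=𝟙ᵀq=94.340238  D=ac−b²=20.401323
λ₁=(c·0.140−b)/D = (94.340238·0.140−9.919447)/20.401323 = 0.161175
λ₂=(a−b·0.140)/D = (1.259237−9.919447·0.140)/20.401323 = -0.006347
w* = 0.161175·p + -0.006347·q:
  w_0 = 0.161175·1.4418 + -0.006347·12.0595 = 0.1558  (Tesla)
  w_1 = 0.161175·1.1879 + -0.006347·16.2851 = 0.0881  (Disney)
  w_2 = 0.161175·4.0630 + -0.006347·26.4361 = 0.4871  (Nike)
  w_3 = 0.161175·0.8490 + -0.006347·17.0037 = 0.0289  (Raytheon)
  w_4 = 0.161175·2.3777 + -0.006347·22.5558 = 0.2401  (GE)
Σw_i=1.0000  μᵀw=0.1400
σ²=wᵀΣw=λ₁·μ_p+λ₂ = 0.161175·0.140 + -0.006347 = 0.016218 ≈ 0.0162

Nike (0.4871)


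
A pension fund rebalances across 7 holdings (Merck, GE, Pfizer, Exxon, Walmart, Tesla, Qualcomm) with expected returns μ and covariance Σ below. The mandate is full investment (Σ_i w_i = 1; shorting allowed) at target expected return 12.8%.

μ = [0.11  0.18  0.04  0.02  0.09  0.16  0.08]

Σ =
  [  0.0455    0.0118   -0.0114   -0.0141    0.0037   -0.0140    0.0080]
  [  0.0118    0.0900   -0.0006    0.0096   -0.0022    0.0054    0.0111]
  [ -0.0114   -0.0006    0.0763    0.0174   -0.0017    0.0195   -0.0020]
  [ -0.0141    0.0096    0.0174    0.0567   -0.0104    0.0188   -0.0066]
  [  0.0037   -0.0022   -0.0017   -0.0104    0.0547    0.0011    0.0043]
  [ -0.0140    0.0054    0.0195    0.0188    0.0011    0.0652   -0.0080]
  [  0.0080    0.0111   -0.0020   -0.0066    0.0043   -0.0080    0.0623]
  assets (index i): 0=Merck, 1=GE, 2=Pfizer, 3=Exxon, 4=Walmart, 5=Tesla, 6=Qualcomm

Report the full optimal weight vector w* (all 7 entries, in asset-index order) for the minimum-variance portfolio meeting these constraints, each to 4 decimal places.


0.2833  0.1449  0.0193  0.0043  0.1418  0.3078  0.0986

g=Σ⁻¹μ = [2.7798  1.3586  0.2261  0.1483  1.4108  2.9252  0.9863]
h=Σ⁻¹𝟙 = [30.8429  2.5547  9.8912  22.5613  19.4571  13.7687  14.7684]
a=μᵀg=1.236235  b=𝟙ᵀg=9.835045  c=𝟙ᵀh=113.844339  D=ac−b²=44.010230
λ₁=(c·0.128−b)/D = (113.844339·0.128−9.835045)/44.010230 = 0.107635
λ₂=(a−b·0.128)/D = (1.236235−9.835045·0.128)/44.010230 = -0.000515
w* = 0.107635·g + -0.000515·h:
  w_0 = 0.107635·2.7798 + -0.000515·30.8429 = 0.2833  (Merck)
  w_1 = 0.107635·1.3586 + -0.000515·2.5547 = 0.1449  (GE)
  w_2 = 0.107635·0.2261 + -0.000515·9.8912 = 0.0193  (Pfizer)
  w_3 = 0.107635·0.1483 + -0.000515·22.5613 = 0.0043  (Exxon)
  w_4 = 0.107635·1.4108 + -0.000515·19.4571 = 0.1418  (Walmart)
  w_5 = 0.107635·2.9252 + -0.000515·13.7687 = 0.3078  (Tesla)
  w_6 = 0.107635·0.9863 + -0.000515·14.7684 = 0.0986  (Qualcomm)
Σw_i=1.0000  μᵀw=0.1280
σ²=wᵀΣw=λ₁·μ_p+λ₂ = 0.107635·0.128 + -0.000515 = 0.013263 ≈ 0.0133


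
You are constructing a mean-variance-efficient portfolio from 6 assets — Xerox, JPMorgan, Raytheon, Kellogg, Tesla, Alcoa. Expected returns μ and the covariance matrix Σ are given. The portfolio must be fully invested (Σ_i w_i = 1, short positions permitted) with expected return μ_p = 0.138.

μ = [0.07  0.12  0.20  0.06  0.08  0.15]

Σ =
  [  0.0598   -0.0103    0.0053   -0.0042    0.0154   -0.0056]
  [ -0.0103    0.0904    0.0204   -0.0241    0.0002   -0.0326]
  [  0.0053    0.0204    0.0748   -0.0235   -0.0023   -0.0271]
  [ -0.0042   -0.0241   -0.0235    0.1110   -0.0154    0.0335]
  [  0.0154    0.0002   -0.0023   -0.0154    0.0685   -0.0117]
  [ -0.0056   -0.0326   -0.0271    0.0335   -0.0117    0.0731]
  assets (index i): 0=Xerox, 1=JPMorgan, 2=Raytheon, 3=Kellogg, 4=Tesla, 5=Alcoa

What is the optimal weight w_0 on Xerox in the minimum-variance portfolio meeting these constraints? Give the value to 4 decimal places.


p=Σ⁻¹μ = [1.2287  2.4739  3.9150  0.8294  1.9949  4.6400]
q=Σ⁻¹𝟙 = [17.4175  22.4422  21.5676  12.6412  19.3629  30.3242]
a=μᵀp=2.071234  b=𝟙ᵀp=15.081934  c=𝟙ᵀq=123.755521  D=ac−b²=28.861955
λ₁=(c·0.138−b)/D = (123.755521·0.138−15.081934)/28.861955 = 0.069168
λ₂=(a−b·0.138)/D = (2.071234−15.081934·0.138)/28.861955 = -0.000349
w* = 0.069168·p + -0.000349·q:
  w_0 = 0.069168·1.2287 + -0.000349·17.4175 = 0.0789  (Xerox)
  w_1 = 0.069168·2.4739 + -0.000349·22.4422 = 0.1633  (JPMorgan)
  w_2 = 0.069168·3.9150 + -0.000349·21.5676 = 0.2633  (Raytheon)
  w_3 = 0.069168·0.8294 + -0.000349·12.6412 = 0.0530  (Kellogg)
  w_4 = 0.069168·1.9949 + -0.000349·19.3629 = 0.1312  (Tesla)
  w_5 = 0.069168·4.6400 + -0.000349·30.3242 = 0.3104  (Alcoa)
Σw_i=1.0000  μᵀw=0.1380
σ²=wᵀΣw=λ₁·μ_p+λ₂ = 0.069168·0.138 + -0.000349 = 0.009196 ≈ 0.0092

0.0789


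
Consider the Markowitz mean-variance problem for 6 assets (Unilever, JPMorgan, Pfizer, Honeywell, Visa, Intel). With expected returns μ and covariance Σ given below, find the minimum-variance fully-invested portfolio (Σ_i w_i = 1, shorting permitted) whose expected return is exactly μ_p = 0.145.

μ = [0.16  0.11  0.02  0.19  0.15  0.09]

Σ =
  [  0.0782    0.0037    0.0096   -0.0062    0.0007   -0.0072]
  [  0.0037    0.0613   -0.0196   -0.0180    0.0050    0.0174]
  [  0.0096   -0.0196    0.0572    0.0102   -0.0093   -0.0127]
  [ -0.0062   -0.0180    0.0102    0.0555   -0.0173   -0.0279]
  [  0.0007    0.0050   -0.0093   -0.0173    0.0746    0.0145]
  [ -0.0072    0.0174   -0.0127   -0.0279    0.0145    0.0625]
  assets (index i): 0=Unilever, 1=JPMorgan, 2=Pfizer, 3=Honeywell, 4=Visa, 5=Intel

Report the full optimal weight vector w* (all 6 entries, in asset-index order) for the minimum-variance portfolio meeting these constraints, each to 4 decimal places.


0.1375  0.1344  0.0345  0.3647  0.1439  0.1851

x=Σ⁻¹μ = [2.7038  2.7283  0.8343  7.2180  2.8572  3.7207]
y=Σ⁻¹𝟙 = [14.6123  26.6110  26.1565  45.1833  19.1354  31.3203]
a=μᵀx=2.884274  b=𝟙ᵀx=20.062281  c=𝟙ᵀy=163.018854  D=ac−b²=67.695920
λ₁=(c·0.145−b)/D = (163.018854·0.145−20.062281)/67.695920 = 0.052816
λ₂=(a−b·0.145)/D = (2.884274−20.062281·0.145)/67.695920 = -0.000366
w* = 0.052816·x + -0.000366·y:
  w_0 = 0.052816·2.7038 + -0.000366·14.6123 = 0.1375  (Unilever)
  w_1 = 0.052816·2.7283 + -0.000366·26.6110 = 0.1344  (JPMorgan)
  w_2 = 0.052816·0.8343 + -0.000366·26.1565 = 0.0345  (Pfizer)
  w_3 = 0.052816·7.2180 + -0.000366·45.1833 = 0.3647  (Honeywell)
  w_4 = 0.052816·2.8572 + -0.000366·19.1354 = 0.1439  (Visa)
  w_5 = 0.052816·3.7207 + -0.000366·31.3203 = 0.1851  (Intel)
Σw_i=1.0000  μᵀw=0.1450
σ²=wᵀΣw=λ₁·μ_p+λ₂ = 0.052816·0.145 + -0.000366 = 0.007293 ≈ 0.0073


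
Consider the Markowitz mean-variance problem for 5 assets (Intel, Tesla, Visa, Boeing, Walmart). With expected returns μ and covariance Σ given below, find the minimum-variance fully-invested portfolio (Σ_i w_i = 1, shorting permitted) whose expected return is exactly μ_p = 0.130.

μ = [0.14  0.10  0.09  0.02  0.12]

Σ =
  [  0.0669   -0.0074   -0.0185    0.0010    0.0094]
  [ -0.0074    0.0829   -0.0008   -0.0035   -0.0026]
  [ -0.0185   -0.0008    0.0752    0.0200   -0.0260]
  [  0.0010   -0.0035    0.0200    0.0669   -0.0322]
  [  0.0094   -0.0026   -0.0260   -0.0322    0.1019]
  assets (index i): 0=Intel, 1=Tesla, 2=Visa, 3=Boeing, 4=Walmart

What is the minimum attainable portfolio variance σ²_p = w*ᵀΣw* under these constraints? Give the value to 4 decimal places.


0.0206

p=Σ⁻¹μ = [2.6612  1.5399  2.3368  0.4667  1.7151]
q=Σ⁻¹𝟙 = [19.1237  15.3708  19.8759  18.9031  19.4863]
a=μᵀp=0.952015  b=𝟙ᵀp=8.719643  c=𝟙ᵀq=92.759746  D=ac−b²=12.276501
λ₁=(c·0.130−b)/D = (92.759746·0.130−8.719643)/12.276501 = 0.271993
λ₂=(a−b·0.130)/D = (0.952015−8.719643·0.130)/12.276501 = -0.014787
w* = 0.271993·p + -0.014787·q:
  w_0 = 0.271993·2.6612 + -0.014787·19.1237 = 0.4410  (Intel)
  w_1 = 0.271993·1.5399 + -0.014787·15.3708 = 0.1915  (Tesla)
  w_2 = 0.271993·2.3368 + -0.014787·19.8759 = 0.3417  (Visa)
  w_3 = 0.271993·0.4667 + -0.014787·18.9031 = -0.1526  (Boeing)
  w_4 = 0.271993·1.7151 + -0.014787·19.4863 = 0.1783  (Walmart)
Σw_i=1.0000  μᵀw=0.1300
σ²=wᵀΣw=λ₁·μ_p+λ₂ = 0.271993·0.130 + -0.014787 = 0.020572 ≈ 0.0206


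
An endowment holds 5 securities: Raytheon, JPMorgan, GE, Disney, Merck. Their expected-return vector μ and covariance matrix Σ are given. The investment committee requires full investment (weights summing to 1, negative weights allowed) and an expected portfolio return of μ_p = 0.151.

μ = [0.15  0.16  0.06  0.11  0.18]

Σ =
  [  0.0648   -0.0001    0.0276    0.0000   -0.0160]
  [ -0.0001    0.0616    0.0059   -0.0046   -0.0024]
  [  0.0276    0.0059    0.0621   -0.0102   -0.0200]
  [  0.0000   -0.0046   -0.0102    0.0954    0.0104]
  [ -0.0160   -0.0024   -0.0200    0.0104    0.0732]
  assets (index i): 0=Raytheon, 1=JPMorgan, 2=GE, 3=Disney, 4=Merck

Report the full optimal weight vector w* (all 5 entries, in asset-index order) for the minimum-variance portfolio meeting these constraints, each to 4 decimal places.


u=Σ⁻¹μ = [2.8364  2.7403  0.6413  1.0047  3.2013]
v=Σ⁻¹𝟙 = [13.2079  16.2278  16.9750  10.8805  20.1723]
a=μᵀu=1.589139  b=𝟙ᵀu=10.424005  c=𝟙ᵀv=77.463507  D=ac−b²=14.440358
λ₁=(c·0.151−b)/D = (77.463507·0.151−10.424005)/14.440358 = 0.088155
λ₂=(a−b·0.151)/D = (1.589139−10.424005·0.151)/14.440358 = 0.001047
w* = 0.088155·u + 0.001047·v:
  w_0 = 0.088155·2.8364 + 0.001047·13.2079 = 0.2639  (Raytheon)
  w_1 = 0.088155·2.7403 + 0.001047·16.2278 = 0.2586  (JPMorgan)
  w_2 = 0.088155·0.6413 + 0.001047·16.9750 = 0.0743  (GE)
  w_3 = 0.088155·1.0047 + 0.001047·10.8805 = 0.1000  (Disney)
  w_4 = 0.088155·3.2013 + 0.001047·20.1723 = 0.3033  (Merck)
Σw_i=1.0000  μᵀw=0.1510
σ²=wᵀΣw=λ₁·μ_p+λ₂ = 0.088155·0.151 + 0.001047 = 0.014358 ≈ 0.0144

0.2639  0.2586  0.0743  0.1000  0.3033


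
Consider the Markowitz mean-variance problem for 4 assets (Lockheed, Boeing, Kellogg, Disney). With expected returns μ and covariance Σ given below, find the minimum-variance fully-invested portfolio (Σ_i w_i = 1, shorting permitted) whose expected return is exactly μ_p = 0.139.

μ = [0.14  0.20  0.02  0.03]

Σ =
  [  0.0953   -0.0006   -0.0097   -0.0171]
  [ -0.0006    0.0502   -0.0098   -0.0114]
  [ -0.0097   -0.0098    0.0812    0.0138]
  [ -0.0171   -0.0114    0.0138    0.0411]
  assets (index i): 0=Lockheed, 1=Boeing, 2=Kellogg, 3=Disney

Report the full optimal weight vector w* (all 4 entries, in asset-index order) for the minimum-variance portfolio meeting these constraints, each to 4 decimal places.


g=Σ⁻¹μ = [2.0433  4.7377  0.6048  2.6911]
h=Σ⁻¹𝟙 = [18.4627  30.7809  12.0307  36.5107]
a=μᵀg=1.326428  b=𝟙ᵀg=10.076901  c=𝟙ᵀh=97.785094  D=ac−b²=28.160984
λ₁=(c·0.139−b)/D = (97.785094·0.139−10.076901)/28.160984 = 0.124826
λ₂=(a−b·0.139)/D = (1.326428−10.076901·0.139)/28.160984 = -0.002637
w* = 0.124826·g + -0.002637·h:
  w_0 = 0.124826·2.0433 + -0.002637·18.4627 = 0.2064  (Lockheed)
  w_1 = 0.124826·4.7377 + -0.002637·30.7809 = 0.5102  (Boeing)
  w_2 = 0.124826·0.6048 + -0.002637·12.0307 = 0.0438  (Kellogg)
  w_3 = 0.124826·2.6911 + -0.002637·36.5107 = 0.2396  (Disney)
Σw_i=1.0000  μᵀw=0.1390
σ²=wᵀΣw=λ₁·μ_p+λ₂ = 0.124826·0.139 + -0.002637 = 0.014714 ≈ 0.0147

0.2064  0.5102  0.0438  0.2396


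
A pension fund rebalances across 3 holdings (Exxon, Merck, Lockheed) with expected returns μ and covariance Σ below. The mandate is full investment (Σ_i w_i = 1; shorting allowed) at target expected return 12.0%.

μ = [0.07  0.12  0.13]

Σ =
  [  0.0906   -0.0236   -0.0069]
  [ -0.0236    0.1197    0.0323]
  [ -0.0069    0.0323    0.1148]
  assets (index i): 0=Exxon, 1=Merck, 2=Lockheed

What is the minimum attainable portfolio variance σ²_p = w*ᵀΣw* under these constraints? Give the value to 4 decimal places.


x=Σ⁻¹μ = [1.0955  0.9687  0.9257]
y=Σ⁻¹𝟙 = [13.9721  9.2328  6.9529]
a=μᵀx=0.313266  b=𝟙ᵀx=2.989849  c=𝟙ᵀy=30.157692  D=ac−b²=0.508180
λ₁=(c·0.120−b)/D = (30.157692·0.120−2.989849)/0.508180 = 1.237895
λ₂=(a−b·0.120)/D = (0.313266−2.989849·0.120)/0.508180 = -0.089567
w* = 1.237895·x + -0.089567·y:
  w_0 = 1.237895·1.0955 + -0.089567·13.9721 = 0.1046  (Exxon)
  w_1 = 1.237895·0.9687 + -0.089567·9.2328 = 0.3722  (Merck)
  w_2 = 1.237895·0.9257 + -0.089567·6.9529 = 0.5232  (Lockheed)
Σw_i=1.0000  μᵀw=0.1200
σ²=wᵀΣw=λ₁·μ_p+λ₂ = 1.237895·0.120 + -0.089567 = 0.058981 ≈ 0.0590

0.0590


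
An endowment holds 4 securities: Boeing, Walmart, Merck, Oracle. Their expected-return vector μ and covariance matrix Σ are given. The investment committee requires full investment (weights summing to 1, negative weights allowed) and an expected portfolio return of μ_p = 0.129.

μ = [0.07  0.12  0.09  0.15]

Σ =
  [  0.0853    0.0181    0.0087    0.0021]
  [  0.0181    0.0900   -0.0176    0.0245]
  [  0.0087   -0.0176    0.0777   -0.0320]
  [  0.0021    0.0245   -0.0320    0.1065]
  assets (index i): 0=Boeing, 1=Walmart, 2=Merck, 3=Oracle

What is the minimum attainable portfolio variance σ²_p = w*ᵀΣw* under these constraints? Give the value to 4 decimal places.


u=Σ⁻¹μ = [0.3044  1.2076  2.1237  1.7628]
v=Σ⁻¹𝟙 = [7.2895  9.9834  19.6030  12.8394]
a=μᵀu=0.621765  b=𝟙ᵀu=5.398445  c=𝟙ᵀv=49.715217  D=ac−b²=1.767969
λ₁=(c·0.129−b)/D = (49.715217·0.129−5.398445)/1.767969 = 0.574002
λ₂=(a−b·0.129)/D = (0.621765−5.398445·0.129)/1.767969 = -0.042215
w* = 0.574002·u + -0.042215·v:
  w_0 = 0.574002·0.3044 + -0.042215·7.2895 = -0.1330  (Boeing)
  w_1 = 0.574002·1.2076 + -0.042215·9.9834 = 0.2717  (Walmart)
  w_2 = 0.574002·2.1237 + -0.042215·19.6030 = 0.3915  (Merck)
  w_3 = 0.574002·1.7628 + -0.042215·12.8394 = 0.4698  (Oracle)
Σw_i=1.0000  μᵀw=0.1290
σ²=wᵀΣw=λ₁·μ_p+λ₂ = 0.574002·0.129 + -0.042215 = 0.031831 ≈ 0.0318

0.0318


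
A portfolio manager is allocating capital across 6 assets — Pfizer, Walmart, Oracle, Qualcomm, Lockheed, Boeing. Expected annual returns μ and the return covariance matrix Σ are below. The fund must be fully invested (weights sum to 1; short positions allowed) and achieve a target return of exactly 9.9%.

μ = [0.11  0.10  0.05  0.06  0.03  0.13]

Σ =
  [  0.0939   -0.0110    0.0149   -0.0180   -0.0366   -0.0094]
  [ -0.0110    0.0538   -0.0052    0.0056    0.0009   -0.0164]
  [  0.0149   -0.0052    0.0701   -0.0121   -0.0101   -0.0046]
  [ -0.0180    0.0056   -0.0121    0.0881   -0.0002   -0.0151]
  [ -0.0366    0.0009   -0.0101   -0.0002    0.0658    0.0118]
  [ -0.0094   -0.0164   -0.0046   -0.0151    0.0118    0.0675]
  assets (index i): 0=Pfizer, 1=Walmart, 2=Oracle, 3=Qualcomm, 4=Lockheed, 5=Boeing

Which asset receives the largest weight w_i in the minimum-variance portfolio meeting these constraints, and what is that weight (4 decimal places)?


Boeing (0.2913)

g=Σ⁻¹μ = [2.6046  3.3027  1.1278  1.7273  1.4458  3.3016]
h=Σ⁻¹𝟙 = [29.9997  32.4052  20.4013  23.1332  29.5748  28.2610]
a=μᵀg=1.249380  b=𝟙ᵀg=13.509711  c=𝟙ᵀh=163.775148  D=ac−b²=22.105145
λ₁=(c·0.099−b)/D = (163.775148·0.099−13.509711)/22.105145 = 0.122326
λ₂=(a−b·0.099)/D = (1.249380−13.509711·0.099)/22.105145 = -0.003985
w* = 0.122326·g + -0.003985·h:
  w_0 = 0.122326·2.6046 + -0.003985·29.9997 = 0.1991  (Pfizer)
  w_1 = 0.122326·3.3027 + -0.003985·32.4052 = 0.2749  (Walmart)
  w_2 = 0.122326·1.1278 + -0.003985·20.4013 = 0.0567  (Oracle)
  w_3 = 0.122326·1.7273 + -0.003985·23.1332 = 0.1191  (Qualcomm)
  w_4 = 0.122326·1.4458 + -0.003985·29.5748 = 0.0590  (Lockheed)
  w_5 = 0.122326·3.3016 + -0.003985·28.2610 = 0.2913  (Boeing)
Σw_i=1.0000  μᵀw=0.0990
σ²=wᵀΣw=λ₁·μ_p+λ₂ = 0.122326·0.099 + -0.003985 = 0.008126 ≈ 0.0081


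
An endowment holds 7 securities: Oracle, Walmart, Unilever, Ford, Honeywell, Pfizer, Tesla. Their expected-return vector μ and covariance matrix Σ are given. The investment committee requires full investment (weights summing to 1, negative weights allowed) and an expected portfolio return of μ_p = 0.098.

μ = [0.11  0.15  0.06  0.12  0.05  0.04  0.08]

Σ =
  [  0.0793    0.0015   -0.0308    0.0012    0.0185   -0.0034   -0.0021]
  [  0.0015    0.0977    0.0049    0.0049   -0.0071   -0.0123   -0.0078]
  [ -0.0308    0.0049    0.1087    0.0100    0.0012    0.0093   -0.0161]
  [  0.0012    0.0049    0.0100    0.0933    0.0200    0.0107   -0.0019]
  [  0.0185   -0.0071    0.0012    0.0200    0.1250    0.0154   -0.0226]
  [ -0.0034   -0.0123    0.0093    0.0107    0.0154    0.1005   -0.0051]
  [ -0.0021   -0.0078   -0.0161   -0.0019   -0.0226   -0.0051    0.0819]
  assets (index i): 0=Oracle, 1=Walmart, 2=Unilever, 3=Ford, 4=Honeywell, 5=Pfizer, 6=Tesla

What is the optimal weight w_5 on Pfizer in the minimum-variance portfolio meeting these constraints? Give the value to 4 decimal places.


0.0722

g=Σ⁻¹μ = [1.7514  1.6081  1.0652  0.9804  0.2790  0.4852  1.5142]
h=Σ⁻¹𝟙 = [17.3330  12.2600  14.9811  5.9336  7.3548  9.8841  19.5497]
a=μᵀg=0.769929  b=𝟙ᵀg=7.683608  c=𝟙ᵀh=87.296334  D=ac−b²=8.174147
λ₁=(c·0.098−b)/D = (87.296334·0.098−7.683608)/8.174147 = 0.106608
λ₂=(a−b·0.098)/D = (0.769929−7.683608·0.098)/8.174147 = 0.002072
w* = 0.106608·g + 0.002072·h:
  w_0 = 0.106608·1.7514 + 0.002072·17.3330 = 0.2226  (Oracle)
  w_1 = 0.106608·1.6081 + 0.002072·12.2600 = 0.1968  (Walmart)
  w_2 = 0.106608·1.0652 + 0.002072·14.9811 = 0.1446  (Unilever)
  w_3 = 0.106608·0.9804 + 0.002072·5.9336 = 0.1168  (Ford)
  w_4 = 0.106608·0.2790 + 0.002072·7.3548 = 0.0450  (Honeywell)
  w_5 = 0.106608·0.4852 + 0.002072·9.8841 = 0.0722  (Pfizer)
  w_6 = 0.106608·1.5142 + 0.002072·19.5497 = 0.2019  (Tesla)
Σw_i=1.0000  μᵀw=0.0980
σ²=wᵀΣw=λ₁·μ_p+λ₂ = 0.106608·0.098 + 0.002072 = 0.012519 ≈ 0.0125


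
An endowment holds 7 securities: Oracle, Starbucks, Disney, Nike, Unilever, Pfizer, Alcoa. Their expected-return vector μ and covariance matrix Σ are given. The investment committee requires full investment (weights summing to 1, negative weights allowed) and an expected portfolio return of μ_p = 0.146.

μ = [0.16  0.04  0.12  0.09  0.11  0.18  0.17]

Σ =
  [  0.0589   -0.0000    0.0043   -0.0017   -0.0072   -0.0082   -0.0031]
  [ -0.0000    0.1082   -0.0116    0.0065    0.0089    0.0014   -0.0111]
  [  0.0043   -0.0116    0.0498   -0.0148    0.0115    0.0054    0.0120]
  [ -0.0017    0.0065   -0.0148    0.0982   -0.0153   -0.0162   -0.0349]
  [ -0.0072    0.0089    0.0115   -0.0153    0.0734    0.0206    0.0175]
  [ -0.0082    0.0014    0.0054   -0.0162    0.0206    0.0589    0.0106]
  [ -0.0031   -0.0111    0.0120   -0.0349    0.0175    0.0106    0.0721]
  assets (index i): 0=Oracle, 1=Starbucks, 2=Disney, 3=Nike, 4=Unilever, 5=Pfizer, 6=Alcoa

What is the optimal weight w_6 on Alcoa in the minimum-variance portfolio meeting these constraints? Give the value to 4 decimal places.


u=Σ⁻¹μ = [3.3479  0.6469  1.9439  2.9569  0.3464  3.4598  3.1164]
v=Σ⁻¹𝟙 = [20.6535  11.2861  19.6926  24.1250  6.0818  18.5644  20.6898]
a=μᵀu=2.251591  b=𝟙ᵀu=15.818234  c=𝟙ᵀv=121.093303  D=ac−b²=22.436025
λ₁=(c·0.146−b)/D = (121.093303·0.146−15.818234)/22.436025 = 0.082964
λ₂=(a−b·0.146)/D = (2.251591−15.818234·0.146)/22.436025 = -0.002579
w* = 0.082964·u + -0.002579·v:
  w_0 = 0.082964·3.3479 + -0.002579·20.6535 = 0.2245  (Oracle)
  w_1 = 0.082964·0.6469 + -0.002579·11.2861 = 0.0246  (Starbucks)
  w_2 = 0.082964·1.9439 + -0.002579·19.6926 = 0.1105  (Disney)
  w_3 = 0.082964·2.9569 + -0.002579·24.1250 = 0.1831  (Nike)
  w_4 = 0.082964·0.3464 + -0.002579·6.0818 = 0.0130  (Unilever)
  w_5 = 0.082964·3.4598 + -0.002579·18.5644 = 0.2392  (Pfizer)
  w_6 = 0.082964·3.1164 + -0.002579·20.6898 = 0.2052  (Alcoa)
Σw_i=1.0000  μᵀw=0.1460
σ²=wᵀΣw=λ₁·μ_p+λ₂ = 0.082964·0.146 + -0.002579 = 0.009533 ≈ 0.0095

0.2052


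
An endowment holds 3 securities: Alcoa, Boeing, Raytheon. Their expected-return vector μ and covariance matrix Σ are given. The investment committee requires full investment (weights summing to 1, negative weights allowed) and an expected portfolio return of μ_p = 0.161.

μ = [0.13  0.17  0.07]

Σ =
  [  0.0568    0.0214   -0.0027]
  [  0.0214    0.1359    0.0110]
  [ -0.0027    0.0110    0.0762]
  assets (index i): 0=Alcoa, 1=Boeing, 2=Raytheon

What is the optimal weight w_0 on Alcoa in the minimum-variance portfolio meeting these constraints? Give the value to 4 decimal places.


0.6251

p=Σ⁻¹μ = [2.0038  0.8654  0.8647]
q=Σ⁻¹𝟙 = [16.8635  3.6348  13.1962]
a=μᵀp=0.468139  b=𝟙ᵀp=3.733894  c=𝟙ᵀq=33.694423  D=ac−b²=1.831721
λ₁=(c·0.161−b)/D = (33.694423·0.161−3.733894)/1.831721 = 0.923125
λ₂=(a−b·0.161)/D = (0.468139−3.733894·0.161)/1.831721 = -0.072619
w* = 0.923125·p + -0.072619·q:
  w_0 = 0.923125·2.0038 + -0.072619·16.8635 = 0.6251  (Alcoa)
  w_1 = 0.923125·0.8654 + -0.072619·3.6348 = 0.5349  (Boeing)
  w_2 = 0.923125·0.8647 + -0.072619·13.1962 = -0.1601  (Raytheon)
Σw_i=1.0000  μᵀw=0.1610
σ²=wᵀΣw=λ₁·μ_p+λ₂ = 0.923125·0.161 + -0.072619 = 0.076004 ≈ 0.0760


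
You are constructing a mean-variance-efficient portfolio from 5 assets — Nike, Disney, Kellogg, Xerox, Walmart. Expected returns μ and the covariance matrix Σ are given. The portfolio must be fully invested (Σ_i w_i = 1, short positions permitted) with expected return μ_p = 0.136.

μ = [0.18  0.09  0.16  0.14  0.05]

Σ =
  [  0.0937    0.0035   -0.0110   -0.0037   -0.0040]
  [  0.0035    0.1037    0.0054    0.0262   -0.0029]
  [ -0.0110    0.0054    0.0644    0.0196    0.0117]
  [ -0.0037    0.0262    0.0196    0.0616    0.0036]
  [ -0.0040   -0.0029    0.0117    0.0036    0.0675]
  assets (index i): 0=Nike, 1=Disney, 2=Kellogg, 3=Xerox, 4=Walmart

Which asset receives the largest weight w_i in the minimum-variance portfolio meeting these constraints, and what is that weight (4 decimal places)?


Nike (0.2732)

g=Σ⁻¹μ = [2.2583  0.2979  2.3077  1.5237  0.4061]
h=Σ⁻¹𝟙 = [12.7638  6.5197  11.7956  9.6976  13.2895]
a=μᵀg=1.036162  b=𝟙ᵀg=6.793701  c=𝟙ᵀh=54.066265  D=ac−b²=9.867028
λ₁=(c·0.136−b)/D = (54.066265·0.136−6.793701)/9.867028 = 0.056685
λ₂=(a−b·0.136)/D = (1.036162−6.793701·0.136)/9.867028 = 0.011373
w* = 0.056685·g + 0.011373·h:
  w_0 = 0.056685·2.2583 + 0.011373·12.7638 = 0.2732  (Nike)
  w_1 = 0.056685·0.2979 + 0.011373·6.5197 = 0.0910  (Disney)
  w_2 = 0.056685·2.3077 + 0.011373·11.7956 = 0.2650  (Kellogg)
  w_3 = 0.056685·1.5237 + 0.011373·9.6976 = 0.1967  (Xerox)
  w_4 = 0.056685·0.4061 + 0.011373·13.2895 = 0.1742  (Walmart)
Σw_i=1.0000  μᵀw=0.1360
σ²=wᵀΣw=λ₁·μ_p+λ₂ = 0.056685·0.136 + 0.011373 = 0.019082 ≈ 0.0191


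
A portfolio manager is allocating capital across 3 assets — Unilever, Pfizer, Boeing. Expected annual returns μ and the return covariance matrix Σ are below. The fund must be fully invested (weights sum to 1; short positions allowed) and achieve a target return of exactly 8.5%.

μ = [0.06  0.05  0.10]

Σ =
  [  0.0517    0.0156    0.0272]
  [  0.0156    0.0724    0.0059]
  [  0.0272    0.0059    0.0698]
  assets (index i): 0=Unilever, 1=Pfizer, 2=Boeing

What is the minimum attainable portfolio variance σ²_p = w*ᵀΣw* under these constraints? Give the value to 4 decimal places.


0.0424

p=Σ⁻¹μ = [0.3454  0.5139  1.2546]
q=Σ⁻¹𝟙 = [11.4121  10.6213  8.9817]
a=μᵀp=0.171884  b=𝟙ᵀp=2.113963  c=𝟙ᵀq=31.015091  D=ac−b²=0.862145
λ₁=(c·0.085−b)/D = (31.015091·0.085−2.113963)/0.862145 = 0.605838
λ₂=(a−b·0.085)/D = (0.171884−2.113963·0.085)/0.862145 = -0.009051
w* = 0.605838·p + -0.009051·q:
  w_0 = 0.605838·0.3454 + -0.009051·11.4121 = 0.1060  (Unilever)
  w_1 = 0.605838·0.5139 + -0.009051·10.6213 = 0.2152  (Pfizer)
  w_2 = 0.605838·1.2546 + -0.009051·8.9817 = 0.6788  (Boeing)
Σw_i=1.0000  μᵀw=0.0850
σ²=wᵀΣw=λ₁·μ_p+λ₂ = 0.605838·0.085 + -0.009051 = 0.042445 ≈ 0.0424


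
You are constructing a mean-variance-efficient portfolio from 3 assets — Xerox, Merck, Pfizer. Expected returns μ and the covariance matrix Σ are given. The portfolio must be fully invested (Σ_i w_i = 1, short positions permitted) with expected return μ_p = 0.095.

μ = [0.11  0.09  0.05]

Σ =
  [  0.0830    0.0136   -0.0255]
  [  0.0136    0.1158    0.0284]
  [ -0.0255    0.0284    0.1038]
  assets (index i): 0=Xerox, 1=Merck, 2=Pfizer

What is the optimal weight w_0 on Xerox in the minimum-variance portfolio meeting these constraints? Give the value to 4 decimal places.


x=Σ⁻¹μ = [1.4797  0.4246  0.7290]
y=Σ⁻¹𝟙 = [15.2069  3.8275  12.3225]
a=μᵀx=0.237435  b=𝟙ᵀx=2.633355  c=𝟙ᵀy=31.356859  D=ac−b²=0.510653
λ₁=(c·0.095−b)/D = (31.356859·0.095−2.633355)/0.510653 = 0.676675
λ₂=(a−b·0.095)/D = (0.237435−2.633355·0.095)/0.510653 = -0.024936
w* = 0.676675·x + -0.024936·y:
  w_0 = 0.676675·1.4797 + -0.024936·15.2069 = 0.6221  (Xerox)
  w_1 = 0.676675·0.4246 + -0.024936·3.8275 = 0.1919  (Merck)
  w_2 = 0.676675·0.7290 + -0.024936·12.3225 = 0.1860  (Pfizer)
Σw_i=1.0000  μᵀw=0.0950
σ²=wᵀΣw=λ₁·μ_p+λ₂ = 0.676675·0.095 + -0.024936 = 0.039348 ≈ 0.0393

0.6221


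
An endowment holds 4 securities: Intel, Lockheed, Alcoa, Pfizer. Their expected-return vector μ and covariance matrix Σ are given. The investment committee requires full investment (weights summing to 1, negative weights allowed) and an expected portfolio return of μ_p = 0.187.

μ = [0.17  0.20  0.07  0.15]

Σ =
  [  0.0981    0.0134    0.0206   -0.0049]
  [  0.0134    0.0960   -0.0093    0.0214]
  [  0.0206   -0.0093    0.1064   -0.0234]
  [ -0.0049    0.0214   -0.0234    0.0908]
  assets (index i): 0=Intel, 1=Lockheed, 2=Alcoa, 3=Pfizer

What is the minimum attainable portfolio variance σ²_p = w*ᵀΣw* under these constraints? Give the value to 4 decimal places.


x=Σ⁻¹μ = [1.4066  1.6214  0.8727  1.5707]
y=Σ⁻¹𝟙 = [7.3744  7.6975  11.4003  12.5350]
a=μᵀx=0.860099  b=𝟙ᵀx=5.471411  c=𝟙ᵀy=39.007154  D=ac−b²=3.613662
λ₁=(c·0.187−b)/D = (39.007154·0.187−5.471411)/3.613662 = 0.504454
λ₂=(a−b·0.187)/D = (0.860099−5.471411·0.187)/3.613662 = -0.045122
w* = 0.504454·x + -0.045122·y:
  w_0 = 0.504454·1.4066 + -0.045122·7.3744 = 0.3768  (Intel)
  w_1 = 0.504454·1.6214 + -0.045122·7.6975 = 0.4706  (Lockheed)
  w_2 = 0.504454·0.8727 + -0.045122·11.4003 = -0.0742  (Alcoa)
  w_3 = 0.504454·1.5707 + -0.045122·12.5350 = 0.2267  (Pfizer)
Σw_i=1.0000  μᵀw=0.1870
σ²=wᵀΣw=λ₁·μ_p+λ₂ = 0.504454·0.187 + -0.045122 = 0.049211 ≈ 0.0492

0.0492


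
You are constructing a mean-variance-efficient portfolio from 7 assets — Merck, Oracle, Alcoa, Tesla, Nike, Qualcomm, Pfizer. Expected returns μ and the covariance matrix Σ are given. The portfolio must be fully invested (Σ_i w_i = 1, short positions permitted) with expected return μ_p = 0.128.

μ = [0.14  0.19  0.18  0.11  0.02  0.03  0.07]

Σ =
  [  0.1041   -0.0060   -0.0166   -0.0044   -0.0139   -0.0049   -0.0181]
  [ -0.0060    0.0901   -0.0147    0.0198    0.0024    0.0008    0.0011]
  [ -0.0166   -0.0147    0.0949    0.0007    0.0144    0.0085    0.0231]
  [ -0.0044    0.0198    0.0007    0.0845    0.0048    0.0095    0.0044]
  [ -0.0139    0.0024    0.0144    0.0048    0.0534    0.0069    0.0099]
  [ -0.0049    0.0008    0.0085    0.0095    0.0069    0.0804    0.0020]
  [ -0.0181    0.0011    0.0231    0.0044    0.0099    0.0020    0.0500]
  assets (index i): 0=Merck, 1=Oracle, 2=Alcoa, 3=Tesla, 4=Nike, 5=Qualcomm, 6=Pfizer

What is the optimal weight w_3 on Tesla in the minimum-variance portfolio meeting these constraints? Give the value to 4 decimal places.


0.0846

u=Σ⁻¹μ = [2.0557  2.4636  2.4130  0.7564  -0.1062  0.1155  0.9250]
v=Σ⁻¹𝟙 = [17.5012  11.2112  7.5440  7.0958  15.3809  9.9758  18.5346]
a=μᵀu=1.339518  b=𝟙ᵀu=8.623054  c=𝟙ᵀv=87.243390  D=ac−b²=42.507037
λ₁=(c·0.128−b)/D = (87.243390·0.128−8.623054)/42.507037 = 0.059851
λ₂=(a−b·0.128)/D = (1.339518−8.623054·0.128)/42.507037 = 0.005547
w* = 0.059851·u + 0.005547·v:
  w_0 = 0.059851·2.0557 + 0.005547·17.5012 = 0.2201  (Merck)
  w_1 = 0.059851·2.4636 + 0.005547·11.2112 = 0.2096  (Oracle)
  w_2 = 0.059851·2.4130 + 0.005547·7.5440 = 0.1863  (Alcoa)
  w_3 = 0.059851·0.7564 + 0.005547·7.0958 = 0.0846  (Tesla)
  w_4 = 0.059851·-0.1062 + 0.005547·15.3809 = 0.0790  (Nike)
  w_5 = 0.059851·0.1155 + 0.005547·9.9758 = 0.0622  (Qualcomm)
  w_6 = 0.059851·0.9250 + 0.005547·18.5346 = 0.1582  (Pfizer)
Σw_i=1.0000  μᵀw=0.1280
σ²=wᵀΣw=λ₁·μ_p+λ₂ = 0.059851·0.128 + 0.005547 = 0.013208 ≈ 0.0132


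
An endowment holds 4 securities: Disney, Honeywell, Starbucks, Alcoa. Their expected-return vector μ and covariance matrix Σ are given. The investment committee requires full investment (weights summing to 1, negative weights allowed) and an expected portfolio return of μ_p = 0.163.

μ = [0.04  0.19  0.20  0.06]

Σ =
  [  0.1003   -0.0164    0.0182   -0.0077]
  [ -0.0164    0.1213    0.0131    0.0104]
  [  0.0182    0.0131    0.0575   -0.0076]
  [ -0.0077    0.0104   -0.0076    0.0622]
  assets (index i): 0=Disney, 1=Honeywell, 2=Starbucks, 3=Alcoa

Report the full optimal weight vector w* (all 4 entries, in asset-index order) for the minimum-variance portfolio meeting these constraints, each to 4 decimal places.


u=Σ⁻¹μ = [0.0615  1.1086  3.3646  1.1980]
v=Σ⁻¹𝟙 = [9.6205  6.3437  15.2901  18.0757]
a=μᵀu=0.957888  b=𝟙ᵀu=5.732679  c=𝟙ᵀv=49.329998  D=ac−b²=14.388997
λ₁=(c·0.163−b)/D = (49.329998·0.163−5.732679)/14.388997 = 0.160408
λ₂=(a−b·0.163)/D = (0.957888−5.732679·0.163)/14.388997 = 0.001630
w* = 0.160408·u + 0.001630·v:
  w_0 = 0.160408·0.0615 + 0.001630·9.6205 = 0.0256  (Disney)
  w_1 = 0.160408·1.1086 + 0.001630·6.3437 = 0.1882  (Honeywell)
  w_2 = 0.160408·3.3646 + 0.001630·15.2901 = 0.5646  (Starbucks)
  w_3 = 0.160408·1.1980 + 0.001630·18.0757 = 0.2216  (Alcoa)
Σw_i=1.0000  μᵀw=0.1630
σ²=wᵀΣw=λ₁·μ_p+λ₂ = 0.160408·0.163 + 0.001630 = 0.027777 ≈ 0.0278

0.0256  0.1882  0.5646  0.2216


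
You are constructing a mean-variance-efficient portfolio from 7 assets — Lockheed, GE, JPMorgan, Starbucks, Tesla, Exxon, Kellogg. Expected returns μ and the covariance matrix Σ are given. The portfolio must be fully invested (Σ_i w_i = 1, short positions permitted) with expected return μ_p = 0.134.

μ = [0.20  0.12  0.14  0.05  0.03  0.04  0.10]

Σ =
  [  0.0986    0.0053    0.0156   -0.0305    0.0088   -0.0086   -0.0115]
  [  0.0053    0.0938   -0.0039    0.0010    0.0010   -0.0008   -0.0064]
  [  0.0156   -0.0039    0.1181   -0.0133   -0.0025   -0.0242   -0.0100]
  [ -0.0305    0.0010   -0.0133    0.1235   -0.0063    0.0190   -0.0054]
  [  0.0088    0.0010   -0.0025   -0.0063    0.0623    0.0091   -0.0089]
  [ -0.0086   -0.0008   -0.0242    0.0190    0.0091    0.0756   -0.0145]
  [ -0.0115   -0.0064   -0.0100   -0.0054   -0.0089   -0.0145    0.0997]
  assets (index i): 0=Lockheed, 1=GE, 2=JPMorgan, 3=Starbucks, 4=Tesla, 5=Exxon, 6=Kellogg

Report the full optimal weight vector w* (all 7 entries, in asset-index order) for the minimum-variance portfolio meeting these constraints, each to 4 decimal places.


0.3259  0.1563  0.1642  0.1013  -0.0478  0.1094  0.1905

u=Σ⁻¹μ = [2.3325  1.3267  1.4651  1.0209  0.3547  1.3202  1.7831]
v=Σ⁻¹𝟙 = [13.2034  11.6123  13.9985  11.5997  15.7213  18.0469  18.3589]
a=μᵀu=1.123639  b=𝟙ᵀu=9.603319  c=𝟙ᵀv=102.540912  D=ac−b²=22.995208
λ₁=(c·0.134−b)/D = (102.540912·0.134−9.603319)/22.995208 = 0.179914
λ₂=(a−b·0.134)/D = (1.123639−9.603319·0.134)/22.995208 = -0.007097
w* = 0.179914·u + -0.007097·v:
  w_0 = 0.179914·2.3325 + -0.007097·13.2034 = 0.3259  (Lockheed)
  w_1 = 0.179914·1.3267 + -0.007097·11.6123 = 0.1563  (GE)
  w_2 = 0.179914·1.4651 + -0.007097·13.9985 = 0.1642  (JPMorgan)
  w_3 = 0.179914·1.0209 + -0.007097·11.5997 = 0.1013  (Starbucks)
  w_4 = 0.179914·0.3547 + -0.007097·15.7213 = -0.0478  (Tesla)
  w_5 = 0.179914·1.3202 + -0.007097·18.0469 = 0.1094  (Exxon)
  w_6 = 0.179914·1.7831 + -0.007097·18.3589 = 0.1905  (Kellogg)
Σw_i=1.0000  μᵀw=0.1340
σ²=wᵀΣw=λ₁·μ_p+λ₂ = 0.179914·0.134 + -0.007097 = 0.017011 ≈ 0.0170


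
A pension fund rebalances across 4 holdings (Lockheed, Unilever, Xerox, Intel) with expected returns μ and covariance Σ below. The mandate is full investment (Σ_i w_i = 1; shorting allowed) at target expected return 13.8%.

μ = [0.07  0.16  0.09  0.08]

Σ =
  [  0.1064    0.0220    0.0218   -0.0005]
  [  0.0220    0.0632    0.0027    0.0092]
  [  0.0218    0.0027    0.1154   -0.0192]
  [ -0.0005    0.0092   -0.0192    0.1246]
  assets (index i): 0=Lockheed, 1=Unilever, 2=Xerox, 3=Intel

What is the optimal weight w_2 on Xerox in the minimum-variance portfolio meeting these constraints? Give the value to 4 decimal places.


0.2067

g=Σ⁻¹μ = [-0.0069  2.4129  0.8230  0.5907]
h=Σ⁻¹𝟙 = [5.0546  12.4505  8.8315  8.4875]
a=μᵀg=0.506908  b=𝟙ᵀg=3.819732  c=𝟙ᵀh=34.824075  D=ac−b²=3.062259
λ₁=(c·0.138−b)/D = (34.824075·0.138−3.819732)/3.062259 = 0.321981
λ₂=(a−b·0.138)/D = (0.506908−3.819732·0.138)/3.062259 = -0.006601
w* = 0.321981·g + -0.006601·h:
  w_0 = 0.321981·-0.0069 + -0.006601·5.0546 = -0.0356  (Lockheed)
  w_1 = 0.321981·2.4129 + -0.006601·12.4505 = 0.6947  (Unilever)
  w_2 = 0.321981·0.8230 + -0.006601·8.8315 = 0.2067  (Xerox)
  w_3 = 0.321981·0.5907 + -0.006601·8.4875 = 0.1342  (Intel)
Σw_i=1.0000  μᵀw=0.1380
σ²=wᵀΣw=λ₁·μ_p+λ₂ = 0.321981·0.138 + -0.006601 = 0.037832 ≈ 0.0378


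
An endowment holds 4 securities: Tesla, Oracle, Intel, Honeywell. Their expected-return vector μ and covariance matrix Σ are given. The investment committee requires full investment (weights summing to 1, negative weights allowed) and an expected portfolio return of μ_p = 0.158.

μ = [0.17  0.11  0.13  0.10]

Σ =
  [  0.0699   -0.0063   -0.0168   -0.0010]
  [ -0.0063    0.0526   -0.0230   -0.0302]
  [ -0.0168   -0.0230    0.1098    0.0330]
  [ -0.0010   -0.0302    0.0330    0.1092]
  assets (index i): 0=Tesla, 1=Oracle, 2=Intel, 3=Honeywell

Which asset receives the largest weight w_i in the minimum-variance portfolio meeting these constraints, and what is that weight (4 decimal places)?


Tesla (0.6836)

u=Σ⁻¹μ = [3.3559  4.2837  2.1495  1.4816]
v=Σ⁻¹𝟙 = [21.6267  36.9885  15.7047  14.8391]
a=μᵀu=1.469317  b=𝟙ᵀu=11.270788  c=𝟙ᵀv=89.158943  D=ac−b²=3.972063
λ₁=(c·0.158−b)/D = (89.158943·0.158−11.270788)/3.972063 = 0.709033
λ₂=(a−b·0.158)/D = (1.469317−11.270788·0.158)/3.972063 = -0.078415
w* = 0.709033·u + -0.078415·v:
  w_0 = 0.709033·3.3559 + -0.078415·21.6267 = 0.6836  (Tesla)
  w_1 = 0.709033·4.2837 + -0.078415·36.9885 = 0.1369  (Oracle)
  w_2 = 0.709033·2.1495 + -0.078415·15.7047 = 0.2926  (Intel)
  w_3 = 0.709033·1.4816 + -0.078415·14.8391 = -0.1131  (Honeywell)
Σw_i=1.0000  μᵀw=0.1580
σ²=wᵀΣw=λ₁·μ_p+λ₂ = 0.709033·0.158 + -0.078415 = 0.033613 ≈ 0.0336


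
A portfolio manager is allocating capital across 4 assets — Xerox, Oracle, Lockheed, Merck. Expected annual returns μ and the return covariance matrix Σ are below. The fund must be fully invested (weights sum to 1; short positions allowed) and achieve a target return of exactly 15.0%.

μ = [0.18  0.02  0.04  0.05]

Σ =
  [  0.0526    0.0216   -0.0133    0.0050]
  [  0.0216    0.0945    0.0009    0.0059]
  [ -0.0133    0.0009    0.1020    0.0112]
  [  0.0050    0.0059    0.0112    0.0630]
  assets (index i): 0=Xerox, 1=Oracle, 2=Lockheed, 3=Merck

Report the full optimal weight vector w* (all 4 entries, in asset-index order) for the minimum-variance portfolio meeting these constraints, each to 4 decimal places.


0.7630  -0.0947  0.2030  0.1287

p=Σ⁻¹μ = [3.8946  -0.7116  0.8626  0.3979]
q=Σ⁻¹𝟙 = [18.3370  5.5400  10.8313  11.9733]
a=μᵀp=0.741183  b=𝟙ᵀp=4.443378  c=𝟙ᵀq=46.681627  D=ac−b²=14.856013
λ₁=(c·0.150−b)/D = (46.681627·0.150−4.443378)/14.856013 = 0.172244
λ₂=(a−b·0.150)/D = (0.741183−4.443378·0.150)/14.856013 = 0.005027
w* = 0.172244·p + 0.005027·q:
  w_0 = 0.172244·3.8946 + 0.005027·18.3370 = 0.7630  (Xerox)
  w_1 = 0.172244·-0.7116 + 0.005027·5.5400 = -0.0947  (Oracle)
  w_2 = 0.172244·0.8626 + 0.005027·10.8313 = 0.2030  (Lockheed)
  w_3 = 0.172244·0.3979 + 0.005027·11.9733 = 0.1287  (Merck)
Σw_i=1.0000  μᵀw=0.1500
σ²=wᵀΣw=λ₁·μ_p+λ₂ = 0.172244·0.150 + 0.005027 = 0.030863 ≈ 0.0309


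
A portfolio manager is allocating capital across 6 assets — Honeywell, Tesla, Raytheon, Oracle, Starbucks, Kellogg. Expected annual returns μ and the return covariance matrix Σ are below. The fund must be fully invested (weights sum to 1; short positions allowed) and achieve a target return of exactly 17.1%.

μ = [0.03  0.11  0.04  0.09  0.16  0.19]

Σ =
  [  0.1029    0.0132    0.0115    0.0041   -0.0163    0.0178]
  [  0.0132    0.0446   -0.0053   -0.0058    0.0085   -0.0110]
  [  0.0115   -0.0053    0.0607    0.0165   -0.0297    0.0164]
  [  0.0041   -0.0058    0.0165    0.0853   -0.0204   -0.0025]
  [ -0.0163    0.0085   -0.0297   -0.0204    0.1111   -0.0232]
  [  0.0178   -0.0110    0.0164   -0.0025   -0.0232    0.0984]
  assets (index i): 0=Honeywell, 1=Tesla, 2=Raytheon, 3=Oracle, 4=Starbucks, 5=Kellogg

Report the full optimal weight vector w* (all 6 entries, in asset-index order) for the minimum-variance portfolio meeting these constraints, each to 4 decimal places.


p=Σ⁻¹μ = [-0.4074  3.1744  0.9015  1.7436  2.2816  2.7914]
q=Σ⁻¹𝟙 = [4.3072  25.1712  19.2468  14.2897  18.3316  13.6747]
a=μᵀp=1.425378  b=𝟙ᵀp=10.485239  c=𝟙ᵀq=95.021181  D=ac−b²=25.500878
λ₁=(c·0.171−b)/D = (95.021181·0.171−10.485239)/25.500878 = 0.226007
λ₂=(a−b·0.171)/D = (1.425378−10.485239·0.171)/25.500878 = -0.014415
w* = 0.226007·p + -0.014415·q:
  w_0 = 0.226007·-0.4074 + -0.014415·4.3072 = -0.1542  (Honeywell)
  w_1 = 0.226007·3.1744 + -0.014415·25.1712 = 0.3546  (Tesla)
  w_2 = 0.226007·0.9015 + -0.014415·19.2468 = -0.0737  (Raytheon)
  w_3 = 0.226007·1.7436 + -0.014415·14.2897 = 0.1881  (Oracle)
  w_4 = 0.226007·2.2816 + -0.014415·18.3316 = 0.2514  (Starbucks)
  w_5 = 0.226007·2.7914 + -0.014415·13.6747 = 0.4338  (Kellogg)
Σw_i=1.0000  μᵀw=0.1710
σ²=wᵀΣw=λ₁·μ_p+λ₂ = 0.226007·0.171 + -0.014415 = 0.024232 ≈ 0.0242

-0.1542  0.3546  -0.0737  0.1881  0.2514  0.4338
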